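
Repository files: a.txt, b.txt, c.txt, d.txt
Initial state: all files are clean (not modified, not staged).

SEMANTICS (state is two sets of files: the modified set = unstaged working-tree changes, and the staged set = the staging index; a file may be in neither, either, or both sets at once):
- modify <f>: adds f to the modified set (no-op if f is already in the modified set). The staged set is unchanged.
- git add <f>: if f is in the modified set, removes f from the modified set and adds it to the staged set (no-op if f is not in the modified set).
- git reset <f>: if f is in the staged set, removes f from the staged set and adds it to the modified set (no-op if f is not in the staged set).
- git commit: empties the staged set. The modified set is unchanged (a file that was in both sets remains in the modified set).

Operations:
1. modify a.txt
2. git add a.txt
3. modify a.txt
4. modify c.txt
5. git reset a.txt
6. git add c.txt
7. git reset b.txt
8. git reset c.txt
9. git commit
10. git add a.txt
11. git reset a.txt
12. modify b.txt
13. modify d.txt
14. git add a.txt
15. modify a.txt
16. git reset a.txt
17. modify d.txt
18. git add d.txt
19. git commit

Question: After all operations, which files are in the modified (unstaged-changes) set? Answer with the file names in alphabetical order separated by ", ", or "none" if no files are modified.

Answer: a.txt, b.txt, c.txt

Derivation:
After op 1 (modify a.txt): modified={a.txt} staged={none}
After op 2 (git add a.txt): modified={none} staged={a.txt}
After op 3 (modify a.txt): modified={a.txt} staged={a.txt}
After op 4 (modify c.txt): modified={a.txt, c.txt} staged={a.txt}
After op 5 (git reset a.txt): modified={a.txt, c.txt} staged={none}
After op 6 (git add c.txt): modified={a.txt} staged={c.txt}
After op 7 (git reset b.txt): modified={a.txt} staged={c.txt}
After op 8 (git reset c.txt): modified={a.txt, c.txt} staged={none}
After op 9 (git commit): modified={a.txt, c.txt} staged={none}
After op 10 (git add a.txt): modified={c.txt} staged={a.txt}
After op 11 (git reset a.txt): modified={a.txt, c.txt} staged={none}
After op 12 (modify b.txt): modified={a.txt, b.txt, c.txt} staged={none}
After op 13 (modify d.txt): modified={a.txt, b.txt, c.txt, d.txt} staged={none}
After op 14 (git add a.txt): modified={b.txt, c.txt, d.txt} staged={a.txt}
After op 15 (modify a.txt): modified={a.txt, b.txt, c.txt, d.txt} staged={a.txt}
After op 16 (git reset a.txt): modified={a.txt, b.txt, c.txt, d.txt} staged={none}
After op 17 (modify d.txt): modified={a.txt, b.txt, c.txt, d.txt} staged={none}
After op 18 (git add d.txt): modified={a.txt, b.txt, c.txt} staged={d.txt}
After op 19 (git commit): modified={a.txt, b.txt, c.txt} staged={none}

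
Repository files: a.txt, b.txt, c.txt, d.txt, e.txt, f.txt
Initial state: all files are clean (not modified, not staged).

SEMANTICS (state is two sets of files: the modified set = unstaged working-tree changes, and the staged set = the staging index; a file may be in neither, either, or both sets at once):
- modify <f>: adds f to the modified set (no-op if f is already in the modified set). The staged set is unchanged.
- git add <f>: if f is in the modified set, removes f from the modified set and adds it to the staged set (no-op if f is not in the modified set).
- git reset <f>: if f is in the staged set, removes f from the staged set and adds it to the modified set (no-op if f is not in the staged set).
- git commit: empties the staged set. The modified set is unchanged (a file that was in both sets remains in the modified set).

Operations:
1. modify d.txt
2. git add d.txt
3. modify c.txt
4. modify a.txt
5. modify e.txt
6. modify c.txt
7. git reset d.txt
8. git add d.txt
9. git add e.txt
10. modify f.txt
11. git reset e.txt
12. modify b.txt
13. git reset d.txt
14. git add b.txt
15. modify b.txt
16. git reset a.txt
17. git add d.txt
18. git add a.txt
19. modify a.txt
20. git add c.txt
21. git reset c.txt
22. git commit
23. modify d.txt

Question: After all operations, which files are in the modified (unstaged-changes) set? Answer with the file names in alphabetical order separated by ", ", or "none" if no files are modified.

Answer: a.txt, b.txt, c.txt, d.txt, e.txt, f.txt

Derivation:
After op 1 (modify d.txt): modified={d.txt} staged={none}
After op 2 (git add d.txt): modified={none} staged={d.txt}
After op 3 (modify c.txt): modified={c.txt} staged={d.txt}
After op 4 (modify a.txt): modified={a.txt, c.txt} staged={d.txt}
After op 5 (modify e.txt): modified={a.txt, c.txt, e.txt} staged={d.txt}
After op 6 (modify c.txt): modified={a.txt, c.txt, e.txt} staged={d.txt}
After op 7 (git reset d.txt): modified={a.txt, c.txt, d.txt, e.txt} staged={none}
After op 8 (git add d.txt): modified={a.txt, c.txt, e.txt} staged={d.txt}
After op 9 (git add e.txt): modified={a.txt, c.txt} staged={d.txt, e.txt}
After op 10 (modify f.txt): modified={a.txt, c.txt, f.txt} staged={d.txt, e.txt}
After op 11 (git reset e.txt): modified={a.txt, c.txt, e.txt, f.txt} staged={d.txt}
After op 12 (modify b.txt): modified={a.txt, b.txt, c.txt, e.txt, f.txt} staged={d.txt}
After op 13 (git reset d.txt): modified={a.txt, b.txt, c.txt, d.txt, e.txt, f.txt} staged={none}
After op 14 (git add b.txt): modified={a.txt, c.txt, d.txt, e.txt, f.txt} staged={b.txt}
After op 15 (modify b.txt): modified={a.txt, b.txt, c.txt, d.txt, e.txt, f.txt} staged={b.txt}
After op 16 (git reset a.txt): modified={a.txt, b.txt, c.txt, d.txt, e.txt, f.txt} staged={b.txt}
After op 17 (git add d.txt): modified={a.txt, b.txt, c.txt, e.txt, f.txt} staged={b.txt, d.txt}
After op 18 (git add a.txt): modified={b.txt, c.txt, e.txt, f.txt} staged={a.txt, b.txt, d.txt}
After op 19 (modify a.txt): modified={a.txt, b.txt, c.txt, e.txt, f.txt} staged={a.txt, b.txt, d.txt}
After op 20 (git add c.txt): modified={a.txt, b.txt, e.txt, f.txt} staged={a.txt, b.txt, c.txt, d.txt}
After op 21 (git reset c.txt): modified={a.txt, b.txt, c.txt, e.txt, f.txt} staged={a.txt, b.txt, d.txt}
After op 22 (git commit): modified={a.txt, b.txt, c.txt, e.txt, f.txt} staged={none}
After op 23 (modify d.txt): modified={a.txt, b.txt, c.txt, d.txt, e.txt, f.txt} staged={none}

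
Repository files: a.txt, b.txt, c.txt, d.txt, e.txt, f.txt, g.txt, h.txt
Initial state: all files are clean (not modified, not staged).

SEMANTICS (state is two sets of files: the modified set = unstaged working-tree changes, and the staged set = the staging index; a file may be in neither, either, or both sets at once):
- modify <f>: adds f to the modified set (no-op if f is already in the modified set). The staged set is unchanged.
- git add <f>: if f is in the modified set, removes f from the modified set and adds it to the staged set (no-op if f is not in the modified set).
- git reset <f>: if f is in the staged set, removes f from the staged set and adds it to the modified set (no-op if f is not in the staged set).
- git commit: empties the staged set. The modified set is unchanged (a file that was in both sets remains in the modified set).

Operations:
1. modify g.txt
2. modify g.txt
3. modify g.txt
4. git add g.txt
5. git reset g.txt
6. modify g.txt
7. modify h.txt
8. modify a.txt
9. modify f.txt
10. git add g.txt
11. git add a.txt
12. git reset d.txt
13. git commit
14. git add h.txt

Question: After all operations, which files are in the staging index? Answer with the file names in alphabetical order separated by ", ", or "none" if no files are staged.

After op 1 (modify g.txt): modified={g.txt} staged={none}
After op 2 (modify g.txt): modified={g.txt} staged={none}
After op 3 (modify g.txt): modified={g.txt} staged={none}
After op 4 (git add g.txt): modified={none} staged={g.txt}
After op 5 (git reset g.txt): modified={g.txt} staged={none}
After op 6 (modify g.txt): modified={g.txt} staged={none}
After op 7 (modify h.txt): modified={g.txt, h.txt} staged={none}
After op 8 (modify a.txt): modified={a.txt, g.txt, h.txt} staged={none}
After op 9 (modify f.txt): modified={a.txt, f.txt, g.txt, h.txt} staged={none}
After op 10 (git add g.txt): modified={a.txt, f.txt, h.txt} staged={g.txt}
After op 11 (git add a.txt): modified={f.txt, h.txt} staged={a.txt, g.txt}
After op 12 (git reset d.txt): modified={f.txt, h.txt} staged={a.txt, g.txt}
After op 13 (git commit): modified={f.txt, h.txt} staged={none}
After op 14 (git add h.txt): modified={f.txt} staged={h.txt}

Answer: h.txt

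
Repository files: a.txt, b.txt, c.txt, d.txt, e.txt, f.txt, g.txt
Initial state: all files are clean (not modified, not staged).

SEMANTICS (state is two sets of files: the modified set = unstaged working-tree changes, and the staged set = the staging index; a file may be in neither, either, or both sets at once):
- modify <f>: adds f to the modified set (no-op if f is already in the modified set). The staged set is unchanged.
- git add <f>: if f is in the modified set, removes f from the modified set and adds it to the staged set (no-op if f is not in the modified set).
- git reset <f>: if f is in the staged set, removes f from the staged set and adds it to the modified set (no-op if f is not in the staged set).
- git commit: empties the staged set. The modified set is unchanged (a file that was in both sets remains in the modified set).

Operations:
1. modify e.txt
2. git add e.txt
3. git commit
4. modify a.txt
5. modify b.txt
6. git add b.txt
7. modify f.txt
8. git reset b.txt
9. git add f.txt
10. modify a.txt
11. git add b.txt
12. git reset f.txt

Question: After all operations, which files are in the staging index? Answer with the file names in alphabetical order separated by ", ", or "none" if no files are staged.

Answer: b.txt

Derivation:
After op 1 (modify e.txt): modified={e.txt} staged={none}
After op 2 (git add e.txt): modified={none} staged={e.txt}
After op 3 (git commit): modified={none} staged={none}
After op 4 (modify a.txt): modified={a.txt} staged={none}
After op 5 (modify b.txt): modified={a.txt, b.txt} staged={none}
After op 6 (git add b.txt): modified={a.txt} staged={b.txt}
After op 7 (modify f.txt): modified={a.txt, f.txt} staged={b.txt}
After op 8 (git reset b.txt): modified={a.txt, b.txt, f.txt} staged={none}
After op 9 (git add f.txt): modified={a.txt, b.txt} staged={f.txt}
After op 10 (modify a.txt): modified={a.txt, b.txt} staged={f.txt}
After op 11 (git add b.txt): modified={a.txt} staged={b.txt, f.txt}
After op 12 (git reset f.txt): modified={a.txt, f.txt} staged={b.txt}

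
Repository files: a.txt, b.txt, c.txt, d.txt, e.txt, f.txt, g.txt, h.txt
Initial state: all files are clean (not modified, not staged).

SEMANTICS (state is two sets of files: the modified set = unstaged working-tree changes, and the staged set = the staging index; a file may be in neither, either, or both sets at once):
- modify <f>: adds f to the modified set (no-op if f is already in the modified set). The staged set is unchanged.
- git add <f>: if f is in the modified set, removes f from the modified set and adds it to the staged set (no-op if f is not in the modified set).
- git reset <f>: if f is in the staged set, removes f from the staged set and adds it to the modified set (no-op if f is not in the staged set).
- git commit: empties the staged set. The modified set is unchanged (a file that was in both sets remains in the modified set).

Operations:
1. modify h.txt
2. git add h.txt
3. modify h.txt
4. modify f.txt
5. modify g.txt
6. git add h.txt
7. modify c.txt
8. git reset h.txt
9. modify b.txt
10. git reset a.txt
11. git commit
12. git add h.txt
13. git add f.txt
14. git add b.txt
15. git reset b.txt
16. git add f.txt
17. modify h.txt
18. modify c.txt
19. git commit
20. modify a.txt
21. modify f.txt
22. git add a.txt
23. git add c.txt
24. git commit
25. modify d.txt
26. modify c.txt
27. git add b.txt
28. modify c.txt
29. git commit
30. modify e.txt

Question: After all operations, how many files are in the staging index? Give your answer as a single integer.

Answer: 0

Derivation:
After op 1 (modify h.txt): modified={h.txt} staged={none}
After op 2 (git add h.txt): modified={none} staged={h.txt}
After op 3 (modify h.txt): modified={h.txt} staged={h.txt}
After op 4 (modify f.txt): modified={f.txt, h.txt} staged={h.txt}
After op 5 (modify g.txt): modified={f.txt, g.txt, h.txt} staged={h.txt}
After op 6 (git add h.txt): modified={f.txt, g.txt} staged={h.txt}
After op 7 (modify c.txt): modified={c.txt, f.txt, g.txt} staged={h.txt}
After op 8 (git reset h.txt): modified={c.txt, f.txt, g.txt, h.txt} staged={none}
After op 9 (modify b.txt): modified={b.txt, c.txt, f.txt, g.txt, h.txt} staged={none}
After op 10 (git reset a.txt): modified={b.txt, c.txt, f.txt, g.txt, h.txt} staged={none}
After op 11 (git commit): modified={b.txt, c.txt, f.txt, g.txt, h.txt} staged={none}
After op 12 (git add h.txt): modified={b.txt, c.txt, f.txt, g.txt} staged={h.txt}
After op 13 (git add f.txt): modified={b.txt, c.txt, g.txt} staged={f.txt, h.txt}
After op 14 (git add b.txt): modified={c.txt, g.txt} staged={b.txt, f.txt, h.txt}
After op 15 (git reset b.txt): modified={b.txt, c.txt, g.txt} staged={f.txt, h.txt}
After op 16 (git add f.txt): modified={b.txt, c.txt, g.txt} staged={f.txt, h.txt}
After op 17 (modify h.txt): modified={b.txt, c.txt, g.txt, h.txt} staged={f.txt, h.txt}
After op 18 (modify c.txt): modified={b.txt, c.txt, g.txt, h.txt} staged={f.txt, h.txt}
After op 19 (git commit): modified={b.txt, c.txt, g.txt, h.txt} staged={none}
After op 20 (modify a.txt): modified={a.txt, b.txt, c.txt, g.txt, h.txt} staged={none}
After op 21 (modify f.txt): modified={a.txt, b.txt, c.txt, f.txt, g.txt, h.txt} staged={none}
After op 22 (git add a.txt): modified={b.txt, c.txt, f.txt, g.txt, h.txt} staged={a.txt}
After op 23 (git add c.txt): modified={b.txt, f.txt, g.txt, h.txt} staged={a.txt, c.txt}
After op 24 (git commit): modified={b.txt, f.txt, g.txt, h.txt} staged={none}
After op 25 (modify d.txt): modified={b.txt, d.txt, f.txt, g.txt, h.txt} staged={none}
After op 26 (modify c.txt): modified={b.txt, c.txt, d.txt, f.txt, g.txt, h.txt} staged={none}
After op 27 (git add b.txt): modified={c.txt, d.txt, f.txt, g.txt, h.txt} staged={b.txt}
After op 28 (modify c.txt): modified={c.txt, d.txt, f.txt, g.txt, h.txt} staged={b.txt}
After op 29 (git commit): modified={c.txt, d.txt, f.txt, g.txt, h.txt} staged={none}
After op 30 (modify e.txt): modified={c.txt, d.txt, e.txt, f.txt, g.txt, h.txt} staged={none}
Final staged set: {none} -> count=0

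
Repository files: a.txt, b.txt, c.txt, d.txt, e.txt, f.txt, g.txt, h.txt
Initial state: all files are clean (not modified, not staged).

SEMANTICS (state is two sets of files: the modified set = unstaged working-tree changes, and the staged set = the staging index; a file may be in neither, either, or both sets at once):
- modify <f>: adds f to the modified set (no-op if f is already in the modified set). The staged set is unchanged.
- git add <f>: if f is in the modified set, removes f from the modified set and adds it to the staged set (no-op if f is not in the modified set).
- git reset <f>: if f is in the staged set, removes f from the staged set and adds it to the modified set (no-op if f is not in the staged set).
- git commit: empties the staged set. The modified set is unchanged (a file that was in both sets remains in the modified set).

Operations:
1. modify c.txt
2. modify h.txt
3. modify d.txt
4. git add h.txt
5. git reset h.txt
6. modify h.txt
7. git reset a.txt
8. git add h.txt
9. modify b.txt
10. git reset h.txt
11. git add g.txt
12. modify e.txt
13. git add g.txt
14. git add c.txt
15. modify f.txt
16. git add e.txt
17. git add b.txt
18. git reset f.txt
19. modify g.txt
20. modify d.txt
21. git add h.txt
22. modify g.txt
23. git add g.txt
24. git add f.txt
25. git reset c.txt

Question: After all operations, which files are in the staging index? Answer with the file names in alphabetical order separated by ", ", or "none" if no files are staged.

After op 1 (modify c.txt): modified={c.txt} staged={none}
After op 2 (modify h.txt): modified={c.txt, h.txt} staged={none}
After op 3 (modify d.txt): modified={c.txt, d.txt, h.txt} staged={none}
After op 4 (git add h.txt): modified={c.txt, d.txt} staged={h.txt}
After op 5 (git reset h.txt): modified={c.txt, d.txt, h.txt} staged={none}
After op 6 (modify h.txt): modified={c.txt, d.txt, h.txt} staged={none}
After op 7 (git reset a.txt): modified={c.txt, d.txt, h.txt} staged={none}
After op 8 (git add h.txt): modified={c.txt, d.txt} staged={h.txt}
After op 9 (modify b.txt): modified={b.txt, c.txt, d.txt} staged={h.txt}
After op 10 (git reset h.txt): modified={b.txt, c.txt, d.txt, h.txt} staged={none}
After op 11 (git add g.txt): modified={b.txt, c.txt, d.txt, h.txt} staged={none}
After op 12 (modify e.txt): modified={b.txt, c.txt, d.txt, e.txt, h.txt} staged={none}
After op 13 (git add g.txt): modified={b.txt, c.txt, d.txt, e.txt, h.txt} staged={none}
After op 14 (git add c.txt): modified={b.txt, d.txt, e.txt, h.txt} staged={c.txt}
After op 15 (modify f.txt): modified={b.txt, d.txt, e.txt, f.txt, h.txt} staged={c.txt}
After op 16 (git add e.txt): modified={b.txt, d.txt, f.txt, h.txt} staged={c.txt, e.txt}
After op 17 (git add b.txt): modified={d.txt, f.txt, h.txt} staged={b.txt, c.txt, e.txt}
After op 18 (git reset f.txt): modified={d.txt, f.txt, h.txt} staged={b.txt, c.txt, e.txt}
After op 19 (modify g.txt): modified={d.txt, f.txt, g.txt, h.txt} staged={b.txt, c.txt, e.txt}
After op 20 (modify d.txt): modified={d.txt, f.txt, g.txt, h.txt} staged={b.txt, c.txt, e.txt}
After op 21 (git add h.txt): modified={d.txt, f.txt, g.txt} staged={b.txt, c.txt, e.txt, h.txt}
After op 22 (modify g.txt): modified={d.txt, f.txt, g.txt} staged={b.txt, c.txt, e.txt, h.txt}
After op 23 (git add g.txt): modified={d.txt, f.txt} staged={b.txt, c.txt, e.txt, g.txt, h.txt}
After op 24 (git add f.txt): modified={d.txt} staged={b.txt, c.txt, e.txt, f.txt, g.txt, h.txt}
After op 25 (git reset c.txt): modified={c.txt, d.txt} staged={b.txt, e.txt, f.txt, g.txt, h.txt}

Answer: b.txt, e.txt, f.txt, g.txt, h.txt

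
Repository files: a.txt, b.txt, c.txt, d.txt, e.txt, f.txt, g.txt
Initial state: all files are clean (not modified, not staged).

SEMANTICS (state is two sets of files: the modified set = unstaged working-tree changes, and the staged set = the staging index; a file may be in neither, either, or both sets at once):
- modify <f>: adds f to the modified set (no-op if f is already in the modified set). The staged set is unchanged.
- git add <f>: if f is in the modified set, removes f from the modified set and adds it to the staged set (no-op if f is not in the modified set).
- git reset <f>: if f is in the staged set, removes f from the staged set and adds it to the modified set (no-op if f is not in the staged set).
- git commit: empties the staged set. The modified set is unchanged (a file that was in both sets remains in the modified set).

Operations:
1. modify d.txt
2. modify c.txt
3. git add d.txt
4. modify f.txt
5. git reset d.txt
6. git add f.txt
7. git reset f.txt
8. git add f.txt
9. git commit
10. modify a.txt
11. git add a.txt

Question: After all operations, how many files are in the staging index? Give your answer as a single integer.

Answer: 1

Derivation:
After op 1 (modify d.txt): modified={d.txt} staged={none}
After op 2 (modify c.txt): modified={c.txt, d.txt} staged={none}
After op 3 (git add d.txt): modified={c.txt} staged={d.txt}
After op 4 (modify f.txt): modified={c.txt, f.txt} staged={d.txt}
After op 5 (git reset d.txt): modified={c.txt, d.txt, f.txt} staged={none}
After op 6 (git add f.txt): modified={c.txt, d.txt} staged={f.txt}
After op 7 (git reset f.txt): modified={c.txt, d.txt, f.txt} staged={none}
After op 8 (git add f.txt): modified={c.txt, d.txt} staged={f.txt}
After op 9 (git commit): modified={c.txt, d.txt} staged={none}
After op 10 (modify a.txt): modified={a.txt, c.txt, d.txt} staged={none}
After op 11 (git add a.txt): modified={c.txt, d.txt} staged={a.txt}
Final staged set: {a.txt} -> count=1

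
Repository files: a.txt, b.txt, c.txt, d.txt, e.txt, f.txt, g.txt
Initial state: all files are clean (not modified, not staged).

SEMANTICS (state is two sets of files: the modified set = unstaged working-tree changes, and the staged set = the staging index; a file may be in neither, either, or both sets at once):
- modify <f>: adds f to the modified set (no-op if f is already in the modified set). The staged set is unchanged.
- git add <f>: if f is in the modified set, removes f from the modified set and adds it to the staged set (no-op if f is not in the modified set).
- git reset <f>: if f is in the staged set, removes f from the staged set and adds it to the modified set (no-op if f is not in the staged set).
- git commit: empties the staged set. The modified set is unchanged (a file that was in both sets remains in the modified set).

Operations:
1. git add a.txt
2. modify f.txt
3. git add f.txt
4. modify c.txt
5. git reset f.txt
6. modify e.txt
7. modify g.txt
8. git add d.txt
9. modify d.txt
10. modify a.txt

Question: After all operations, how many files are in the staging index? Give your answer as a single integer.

Answer: 0

Derivation:
After op 1 (git add a.txt): modified={none} staged={none}
After op 2 (modify f.txt): modified={f.txt} staged={none}
After op 3 (git add f.txt): modified={none} staged={f.txt}
After op 4 (modify c.txt): modified={c.txt} staged={f.txt}
After op 5 (git reset f.txt): modified={c.txt, f.txt} staged={none}
After op 6 (modify e.txt): modified={c.txt, e.txt, f.txt} staged={none}
After op 7 (modify g.txt): modified={c.txt, e.txt, f.txt, g.txt} staged={none}
After op 8 (git add d.txt): modified={c.txt, e.txt, f.txt, g.txt} staged={none}
After op 9 (modify d.txt): modified={c.txt, d.txt, e.txt, f.txt, g.txt} staged={none}
After op 10 (modify a.txt): modified={a.txt, c.txt, d.txt, e.txt, f.txt, g.txt} staged={none}
Final staged set: {none} -> count=0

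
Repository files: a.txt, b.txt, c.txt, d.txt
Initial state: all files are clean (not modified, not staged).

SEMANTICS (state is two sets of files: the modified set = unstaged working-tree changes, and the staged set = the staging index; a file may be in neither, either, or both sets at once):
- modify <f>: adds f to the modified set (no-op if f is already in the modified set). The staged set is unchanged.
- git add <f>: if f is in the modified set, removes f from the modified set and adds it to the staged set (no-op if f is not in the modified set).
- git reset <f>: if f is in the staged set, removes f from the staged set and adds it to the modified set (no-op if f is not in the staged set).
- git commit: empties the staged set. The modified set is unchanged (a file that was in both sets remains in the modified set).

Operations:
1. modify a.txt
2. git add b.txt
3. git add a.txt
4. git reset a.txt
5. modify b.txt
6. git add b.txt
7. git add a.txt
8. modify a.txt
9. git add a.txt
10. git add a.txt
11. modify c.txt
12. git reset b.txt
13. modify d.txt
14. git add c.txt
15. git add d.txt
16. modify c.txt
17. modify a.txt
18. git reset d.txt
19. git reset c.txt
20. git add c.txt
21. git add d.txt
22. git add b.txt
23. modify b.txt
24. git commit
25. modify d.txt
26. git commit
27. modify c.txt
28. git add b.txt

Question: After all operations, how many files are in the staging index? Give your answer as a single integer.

Answer: 1

Derivation:
After op 1 (modify a.txt): modified={a.txt} staged={none}
After op 2 (git add b.txt): modified={a.txt} staged={none}
After op 3 (git add a.txt): modified={none} staged={a.txt}
After op 4 (git reset a.txt): modified={a.txt} staged={none}
After op 5 (modify b.txt): modified={a.txt, b.txt} staged={none}
After op 6 (git add b.txt): modified={a.txt} staged={b.txt}
After op 7 (git add a.txt): modified={none} staged={a.txt, b.txt}
After op 8 (modify a.txt): modified={a.txt} staged={a.txt, b.txt}
After op 9 (git add a.txt): modified={none} staged={a.txt, b.txt}
After op 10 (git add a.txt): modified={none} staged={a.txt, b.txt}
After op 11 (modify c.txt): modified={c.txt} staged={a.txt, b.txt}
After op 12 (git reset b.txt): modified={b.txt, c.txt} staged={a.txt}
After op 13 (modify d.txt): modified={b.txt, c.txt, d.txt} staged={a.txt}
After op 14 (git add c.txt): modified={b.txt, d.txt} staged={a.txt, c.txt}
After op 15 (git add d.txt): modified={b.txt} staged={a.txt, c.txt, d.txt}
After op 16 (modify c.txt): modified={b.txt, c.txt} staged={a.txt, c.txt, d.txt}
After op 17 (modify a.txt): modified={a.txt, b.txt, c.txt} staged={a.txt, c.txt, d.txt}
After op 18 (git reset d.txt): modified={a.txt, b.txt, c.txt, d.txt} staged={a.txt, c.txt}
After op 19 (git reset c.txt): modified={a.txt, b.txt, c.txt, d.txt} staged={a.txt}
After op 20 (git add c.txt): modified={a.txt, b.txt, d.txt} staged={a.txt, c.txt}
After op 21 (git add d.txt): modified={a.txt, b.txt} staged={a.txt, c.txt, d.txt}
After op 22 (git add b.txt): modified={a.txt} staged={a.txt, b.txt, c.txt, d.txt}
After op 23 (modify b.txt): modified={a.txt, b.txt} staged={a.txt, b.txt, c.txt, d.txt}
After op 24 (git commit): modified={a.txt, b.txt} staged={none}
After op 25 (modify d.txt): modified={a.txt, b.txt, d.txt} staged={none}
After op 26 (git commit): modified={a.txt, b.txt, d.txt} staged={none}
After op 27 (modify c.txt): modified={a.txt, b.txt, c.txt, d.txt} staged={none}
After op 28 (git add b.txt): modified={a.txt, c.txt, d.txt} staged={b.txt}
Final staged set: {b.txt} -> count=1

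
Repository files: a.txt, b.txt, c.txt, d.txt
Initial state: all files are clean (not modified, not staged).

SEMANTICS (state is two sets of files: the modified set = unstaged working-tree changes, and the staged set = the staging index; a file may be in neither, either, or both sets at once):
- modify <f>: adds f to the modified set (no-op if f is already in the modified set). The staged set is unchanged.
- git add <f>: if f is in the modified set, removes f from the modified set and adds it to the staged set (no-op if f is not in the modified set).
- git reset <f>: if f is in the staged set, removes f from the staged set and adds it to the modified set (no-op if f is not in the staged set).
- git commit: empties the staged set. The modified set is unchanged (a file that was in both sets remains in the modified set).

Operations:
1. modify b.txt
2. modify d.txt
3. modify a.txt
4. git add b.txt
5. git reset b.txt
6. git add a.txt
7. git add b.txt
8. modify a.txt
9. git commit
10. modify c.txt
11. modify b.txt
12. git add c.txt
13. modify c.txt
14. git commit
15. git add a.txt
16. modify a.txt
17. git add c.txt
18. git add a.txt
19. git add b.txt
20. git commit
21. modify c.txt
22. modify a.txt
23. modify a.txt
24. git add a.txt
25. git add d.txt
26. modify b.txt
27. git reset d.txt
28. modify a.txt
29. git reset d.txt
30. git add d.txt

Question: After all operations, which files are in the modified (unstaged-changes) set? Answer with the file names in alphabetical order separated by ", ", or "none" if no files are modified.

After op 1 (modify b.txt): modified={b.txt} staged={none}
After op 2 (modify d.txt): modified={b.txt, d.txt} staged={none}
After op 3 (modify a.txt): modified={a.txt, b.txt, d.txt} staged={none}
After op 4 (git add b.txt): modified={a.txt, d.txt} staged={b.txt}
After op 5 (git reset b.txt): modified={a.txt, b.txt, d.txt} staged={none}
After op 6 (git add a.txt): modified={b.txt, d.txt} staged={a.txt}
After op 7 (git add b.txt): modified={d.txt} staged={a.txt, b.txt}
After op 8 (modify a.txt): modified={a.txt, d.txt} staged={a.txt, b.txt}
After op 9 (git commit): modified={a.txt, d.txt} staged={none}
After op 10 (modify c.txt): modified={a.txt, c.txt, d.txt} staged={none}
After op 11 (modify b.txt): modified={a.txt, b.txt, c.txt, d.txt} staged={none}
After op 12 (git add c.txt): modified={a.txt, b.txt, d.txt} staged={c.txt}
After op 13 (modify c.txt): modified={a.txt, b.txt, c.txt, d.txt} staged={c.txt}
After op 14 (git commit): modified={a.txt, b.txt, c.txt, d.txt} staged={none}
After op 15 (git add a.txt): modified={b.txt, c.txt, d.txt} staged={a.txt}
After op 16 (modify a.txt): modified={a.txt, b.txt, c.txt, d.txt} staged={a.txt}
After op 17 (git add c.txt): modified={a.txt, b.txt, d.txt} staged={a.txt, c.txt}
After op 18 (git add a.txt): modified={b.txt, d.txt} staged={a.txt, c.txt}
After op 19 (git add b.txt): modified={d.txt} staged={a.txt, b.txt, c.txt}
After op 20 (git commit): modified={d.txt} staged={none}
After op 21 (modify c.txt): modified={c.txt, d.txt} staged={none}
After op 22 (modify a.txt): modified={a.txt, c.txt, d.txt} staged={none}
After op 23 (modify a.txt): modified={a.txt, c.txt, d.txt} staged={none}
After op 24 (git add a.txt): modified={c.txt, d.txt} staged={a.txt}
After op 25 (git add d.txt): modified={c.txt} staged={a.txt, d.txt}
After op 26 (modify b.txt): modified={b.txt, c.txt} staged={a.txt, d.txt}
After op 27 (git reset d.txt): modified={b.txt, c.txt, d.txt} staged={a.txt}
After op 28 (modify a.txt): modified={a.txt, b.txt, c.txt, d.txt} staged={a.txt}
After op 29 (git reset d.txt): modified={a.txt, b.txt, c.txt, d.txt} staged={a.txt}
After op 30 (git add d.txt): modified={a.txt, b.txt, c.txt} staged={a.txt, d.txt}

Answer: a.txt, b.txt, c.txt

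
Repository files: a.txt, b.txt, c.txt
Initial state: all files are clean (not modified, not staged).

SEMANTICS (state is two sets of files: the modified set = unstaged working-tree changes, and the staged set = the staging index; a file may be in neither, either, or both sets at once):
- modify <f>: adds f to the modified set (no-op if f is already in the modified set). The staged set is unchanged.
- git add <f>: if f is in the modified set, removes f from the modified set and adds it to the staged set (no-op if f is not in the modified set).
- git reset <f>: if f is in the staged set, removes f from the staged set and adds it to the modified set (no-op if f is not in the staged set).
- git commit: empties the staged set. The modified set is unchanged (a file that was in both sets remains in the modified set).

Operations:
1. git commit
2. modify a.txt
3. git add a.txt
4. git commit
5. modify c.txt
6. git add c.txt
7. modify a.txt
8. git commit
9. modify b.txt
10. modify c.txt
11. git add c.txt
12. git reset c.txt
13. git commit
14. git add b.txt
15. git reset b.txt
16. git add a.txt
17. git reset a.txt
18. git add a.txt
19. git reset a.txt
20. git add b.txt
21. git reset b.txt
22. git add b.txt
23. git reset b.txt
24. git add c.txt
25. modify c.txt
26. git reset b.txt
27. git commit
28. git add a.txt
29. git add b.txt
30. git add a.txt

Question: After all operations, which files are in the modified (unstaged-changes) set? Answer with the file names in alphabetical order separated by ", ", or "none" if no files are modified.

After op 1 (git commit): modified={none} staged={none}
After op 2 (modify a.txt): modified={a.txt} staged={none}
After op 3 (git add a.txt): modified={none} staged={a.txt}
After op 4 (git commit): modified={none} staged={none}
After op 5 (modify c.txt): modified={c.txt} staged={none}
After op 6 (git add c.txt): modified={none} staged={c.txt}
After op 7 (modify a.txt): modified={a.txt} staged={c.txt}
After op 8 (git commit): modified={a.txt} staged={none}
After op 9 (modify b.txt): modified={a.txt, b.txt} staged={none}
After op 10 (modify c.txt): modified={a.txt, b.txt, c.txt} staged={none}
After op 11 (git add c.txt): modified={a.txt, b.txt} staged={c.txt}
After op 12 (git reset c.txt): modified={a.txt, b.txt, c.txt} staged={none}
After op 13 (git commit): modified={a.txt, b.txt, c.txt} staged={none}
After op 14 (git add b.txt): modified={a.txt, c.txt} staged={b.txt}
After op 15 (git reset b.txt): modified={a.txt, b.txt, c.txt} staged={none}
After op 16 (git add a.txt): modified={b.txt, c.txt} staged={a.txt}
After op 17 (git reset a.txt): modified={a.txt, b.txt, c.txt} staged={none}
After op 18 (git add a.txt): modified={b.txt, c.txt} staged={a.txt}
After op 19 (git reset a.txt): modified={a.txt, b.txt, c.txt} staged={none}
After op 20 (git add b.txt): modified={a.txt, c.txt} staged={b.txt}
After op 21 (git reset b.txt): modified={a.txt, b.txt, c.txt} staged={none}
After op 22 (git add b.txt): modified={a.txt, c.txt} staged={b.txt}
After op 23 (git reset b.txt): modified={a.txt, b.txt, c.txt} staged={none}
After op 24 (git add c.txt): modified={a.txt, b.txt} staged={c.txt}
After op 25 (modify c.txt): modified={a.txt, b.txt, c.txt} staged={c.txt}
After op 26 (git reset b.txt): modified={a.txt, b.txt, c.txt} staged={c.txt}
After op 27 (git commit): modified={a.txt, b.txt, c.txt} staged={none}
After op 28 (git add a.txt): modified={b.txt, c.txt} staged={a.txt}
After op 29 (git add b.txt): modified={c.txt} staged={a.txt, b.txt}
After op 30 (git add a.txt): modified={c.txt} staged={a.txt, b.txt}

Answer: c.txt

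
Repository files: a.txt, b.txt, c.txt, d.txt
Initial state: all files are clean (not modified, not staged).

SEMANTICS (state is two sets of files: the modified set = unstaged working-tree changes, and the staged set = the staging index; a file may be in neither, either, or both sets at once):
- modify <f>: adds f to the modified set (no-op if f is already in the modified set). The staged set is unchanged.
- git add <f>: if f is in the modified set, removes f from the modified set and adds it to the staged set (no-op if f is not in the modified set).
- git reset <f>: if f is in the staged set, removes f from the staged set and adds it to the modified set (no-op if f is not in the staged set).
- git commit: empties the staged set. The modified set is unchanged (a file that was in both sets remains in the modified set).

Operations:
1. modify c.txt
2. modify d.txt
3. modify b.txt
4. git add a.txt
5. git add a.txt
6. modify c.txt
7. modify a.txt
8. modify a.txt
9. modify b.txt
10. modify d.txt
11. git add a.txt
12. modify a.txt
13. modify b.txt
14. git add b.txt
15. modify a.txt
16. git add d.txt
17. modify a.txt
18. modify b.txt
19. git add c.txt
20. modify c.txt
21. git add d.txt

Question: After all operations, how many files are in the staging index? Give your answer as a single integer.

After op 1 (modify c.txt): modified={c.txt} staged={none}
After op 2 (modify d.txt): modified={c.txt, d.txt} staged={none}
After op 3 (modify b.txt): modified={b.txt, c.txt, d.txt} staged={none}
After op 4 (git add a.txt): modified={b.txt, c.txt, d.txt} staged={none}
After op 5 (git add a.txt): modified={b.txt, c.txt, d.txt} staged={none}
After op 6 (modify c.txt): modified={b.txt, c.txt, d.txt} staged={none}
After op 7 (modify a.txt): modified={a.txt, b.txt, c.txt, d.txt} staged={none}
After op 8 (modify a.txt): modified={a.txt, b.txt, c.txt, d.txt} staged={none}
After op 9 (modify b.txt): modified={a.txt, b.txt, c.txt, d.txt} staged={none}
After op 10 (modify d.txt): modified={a.txt, b.txt, c.txt, d.txt} staged={none}
After op 11 (git add a.txt): modified={b.txt, c.txt, d.txt} staged={a.txt}
After op 12 (modify a.txt): modified={a.txt, b.txt, c.txt, d.txt} staged={a.txt}
After op 13 (modify b.txt): modified={a.txt, b.txt, c.txt, d.txt} staged={a.txt}
After op 14 (git add b.txt): modified={a.txt, c.txt, d.txt} staged={a.txt, b.txt}
After op 15 (modify a.txt): modified={a.txt, c.txt, d.txt} staged={a.txt, b.txt}
After op 16 (git add d.txt): modified={a.txt, c.txt} staged={a.txt, b.txt, d.txt}
After op 17 (modify a.txt): modified={a.txt, c.txt} staged={a.txt, b.txt, d.txt}
After op 18 (modify b.txt): modified={a.txt, b.txt, c.txt} staged={a.txt, b.txt, d.txt}
After op 19 (git add c.txt): modified={a.txt, b.txt} staged={a.txt, b.txt, c.txt, d.txt}
After op 20 (modify c.txt): modified={a.txt, b.txt, c.txt} staged={a.txt, b.txt, c.txt, d.txt}
After op 21 (git add d.txt): modified={a.txt, b.txt, c.txt} staged={a.txt, b.txt, c.txt, d.txt}
Final staged set: {a.txt, b.txt, c.txt, d.txt} -> count=4

Answer: 4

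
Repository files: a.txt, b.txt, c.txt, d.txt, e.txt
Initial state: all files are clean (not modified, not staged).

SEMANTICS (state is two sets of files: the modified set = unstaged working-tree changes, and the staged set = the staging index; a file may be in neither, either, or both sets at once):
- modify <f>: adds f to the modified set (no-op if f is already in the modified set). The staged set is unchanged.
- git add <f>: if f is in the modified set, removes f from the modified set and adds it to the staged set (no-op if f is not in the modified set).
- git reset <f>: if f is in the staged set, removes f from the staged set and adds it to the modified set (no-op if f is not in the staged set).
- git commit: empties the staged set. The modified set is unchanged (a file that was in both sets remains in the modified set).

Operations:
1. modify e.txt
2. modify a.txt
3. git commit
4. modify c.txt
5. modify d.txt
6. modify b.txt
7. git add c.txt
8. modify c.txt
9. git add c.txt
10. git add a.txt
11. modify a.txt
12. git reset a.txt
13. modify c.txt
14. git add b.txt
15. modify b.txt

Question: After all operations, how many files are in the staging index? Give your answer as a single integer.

After op 1 (modify e.txt): modified={e.txt} staged={none}
After op 2 (modify a.txt): modified={a.txt, e.txt} staged={none}
After op 3 (git commit): modified={a.txt, e.txt} staged={none}
After op 4 (modify c.txt): modified={a.txt, c.txt, e.txt} staged={none}
After op 5 (modify d.txt): modified={a.txt, c.txt, d.txt, e.txt} staged={none}
After op 6 (modify b.txt): modified={a.txt, b.txt, c.txt, d.txt, e.txt} staged={none}
After op 7 (git add c.txt): modified={a.txt, b.txt, d.txt, e.txt} staged={c.txt}
After op 8 (modify c.txt): modified={a.txt, b.txt, c.txt, d.txt, e.txt} staged={c.txt}
After op 9 (git add c.txt): modified={a.txt, b.txt, d.txt, e.txt} staged={c.txt}
After op 10 (git add a.txt): modified={b.txt, d.txt, e.txt} staged={a.txt, c.txt}
After op 11 (modify a.txt): modified={a.txt, b.txt, d.txt, e.txt} staged={a.txt, c.txt}
After op 12 (git reset a.txt): modified={a.txt, b.txt, d.txt, e.txt} staged={c.txt}
After op 13 (modify c.txt): modified={a.txt, b.txt, c.txt, d.txt, e.txt} staged={c.txt}
After op 14 (git add b.txt): modified={a.txt, c.txt, d.txt, e.txt} staged={b.txt, c.txt}
After op 15 (modify b.txt): modified={a.txt, b.txt, c.txt, d.txt, e.txt} staged={b.txt, c.txt}
Final staged set: {b.txt, c.txt} -> count=2

Answer: 2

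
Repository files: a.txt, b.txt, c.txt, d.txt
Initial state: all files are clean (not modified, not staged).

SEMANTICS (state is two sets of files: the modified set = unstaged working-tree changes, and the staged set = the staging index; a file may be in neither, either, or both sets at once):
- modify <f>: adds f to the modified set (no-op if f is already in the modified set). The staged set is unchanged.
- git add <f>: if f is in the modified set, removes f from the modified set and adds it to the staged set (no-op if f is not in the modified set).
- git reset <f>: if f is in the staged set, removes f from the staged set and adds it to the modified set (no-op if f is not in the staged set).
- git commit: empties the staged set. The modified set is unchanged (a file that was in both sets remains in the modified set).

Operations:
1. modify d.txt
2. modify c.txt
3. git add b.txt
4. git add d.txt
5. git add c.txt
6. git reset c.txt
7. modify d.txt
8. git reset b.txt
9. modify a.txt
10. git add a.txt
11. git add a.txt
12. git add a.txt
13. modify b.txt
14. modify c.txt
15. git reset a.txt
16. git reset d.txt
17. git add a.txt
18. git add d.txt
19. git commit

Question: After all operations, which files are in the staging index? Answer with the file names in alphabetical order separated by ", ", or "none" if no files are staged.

Answer: none

Derivation:
After op 1 (modify d.txt): modified={d.txt} staged={none}
After op 2 (modify c.txt): modified={c.txt, d.txt} staged={none}
After op 3 (git add b.txt): modified={c.txt, d.txt} staged={none}
After op 4 (git add d.txt): modified={c.txt} staged={d.txt}
After op 5 (git add c.txt): modified={none} staged={c.txt, d.txt}
After op 6 (git reset c.txt): modified={c.txt} staged={d.txt}
After op 7 (modify d.txt): modified={c.txt, d.txt} staged={d.txt}
After op 8 (git reset b.txt): modified={c.txt, d.txt} staged={d.txt}
After op 9 (modify a.txt): modified={a.txt, c.txt, d.txt} staged={d.txt}
After op 10 (git add a.txt): modified={c.txt, d.txt} staged={a.txt, d.txt}
After op 11 (git add a.txt): modified={c.txt, d.txt} staged={a.txt, d.txt}
After op 12 (git add a.txt): modified={c.txt, d.txt} staged={a.txt, d.txt}
After op 13 (modify b.txt): modified={b.txt, c.txt, d.txt} staged={a.txt, d.txt}
After op 14 (modify c.txt): modified={b.txt, c.txt, d.txt} staged={a.txt, d.txt}
After op 15 (git reset a.txt): modified={a.txt, b.txt, c.txt, d.txt} staged={d.txt}
After op 16 (git reset d.txt): modified={a.txt, b.txt, c.txt, d.txt} staged={none}
After op 17 (git add a.txt): modified={b.txt, c.txt, d.txt} staged={a.txt}
After op 18 (git add d.txt): modified={b.txt, c.txt} staged={a.txt, d.txt}
After op 19 (git commit): modified={b.txt, c.txt} staged={none}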